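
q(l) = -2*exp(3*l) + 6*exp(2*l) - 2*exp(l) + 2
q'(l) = -6*exp(3*l) + 12*exp(2*l) - 2*exp(l)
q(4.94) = -5344088.87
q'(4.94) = -16148927.86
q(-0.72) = 2.22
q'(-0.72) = 1.18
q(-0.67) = 2.28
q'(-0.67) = 1.31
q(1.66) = -133.51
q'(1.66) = -551.44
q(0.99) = 1.09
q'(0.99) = -35.42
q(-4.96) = 1.99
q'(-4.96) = -0.01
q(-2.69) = 1.89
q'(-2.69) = -0.08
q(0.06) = 4.25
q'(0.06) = 4.22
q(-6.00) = 2.00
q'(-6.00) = 0.00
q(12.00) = -8622304159823118.98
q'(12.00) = -25867071413551122.82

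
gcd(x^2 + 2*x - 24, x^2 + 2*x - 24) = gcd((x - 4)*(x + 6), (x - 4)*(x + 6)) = x^2 + 2*x - 24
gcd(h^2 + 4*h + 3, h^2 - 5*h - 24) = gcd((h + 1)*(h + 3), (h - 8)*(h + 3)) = h + 3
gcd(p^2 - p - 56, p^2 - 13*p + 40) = p - 8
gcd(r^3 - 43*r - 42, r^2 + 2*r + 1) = r + 1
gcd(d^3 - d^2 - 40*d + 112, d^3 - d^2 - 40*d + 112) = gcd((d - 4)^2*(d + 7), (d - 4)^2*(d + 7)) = d^3 - d^2 - 40*d + 112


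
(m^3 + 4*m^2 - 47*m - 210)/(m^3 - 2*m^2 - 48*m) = (m^2 - 2*m - 35)/(m*(m - 8))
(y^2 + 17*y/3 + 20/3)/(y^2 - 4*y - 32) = (y + 5/3)/(y - 8)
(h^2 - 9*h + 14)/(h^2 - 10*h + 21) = (h - 2)/(h - 3)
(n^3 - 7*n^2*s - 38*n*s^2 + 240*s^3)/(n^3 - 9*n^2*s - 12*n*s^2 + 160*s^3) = (n + 6*s)/(n + 4*s)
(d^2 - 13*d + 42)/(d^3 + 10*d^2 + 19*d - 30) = (d^2 - 13*d + 42)/(d^3 + 10*d^2 + 19*d - 30)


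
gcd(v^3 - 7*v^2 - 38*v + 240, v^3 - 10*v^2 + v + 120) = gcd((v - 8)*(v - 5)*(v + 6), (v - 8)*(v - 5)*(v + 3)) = v^2 - 13*v + 40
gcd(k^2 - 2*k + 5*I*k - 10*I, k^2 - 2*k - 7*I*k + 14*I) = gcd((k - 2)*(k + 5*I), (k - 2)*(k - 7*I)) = k - 2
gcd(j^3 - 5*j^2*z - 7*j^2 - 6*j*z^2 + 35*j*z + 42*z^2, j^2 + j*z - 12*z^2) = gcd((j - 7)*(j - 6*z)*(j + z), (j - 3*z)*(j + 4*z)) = 1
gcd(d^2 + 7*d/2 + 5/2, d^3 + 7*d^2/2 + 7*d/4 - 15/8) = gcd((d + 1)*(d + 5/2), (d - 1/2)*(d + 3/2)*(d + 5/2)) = d + 5/2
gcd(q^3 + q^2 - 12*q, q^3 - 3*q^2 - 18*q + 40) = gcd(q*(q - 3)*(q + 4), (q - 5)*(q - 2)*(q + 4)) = q + 4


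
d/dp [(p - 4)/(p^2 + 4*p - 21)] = (p^2 + 4*p - 2*(p - 4)*(p + 2) - 21)/(p^2 + 4*p - 21)^2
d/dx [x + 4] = 1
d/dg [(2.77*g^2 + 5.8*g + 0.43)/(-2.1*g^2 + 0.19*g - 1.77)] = (12.7063*g^2 - 7.9998*g - 10.3477)/(4.41*g^4 - 0.798*g^3 + 7.4701*g^2 - 0.6726*g + 3.1329)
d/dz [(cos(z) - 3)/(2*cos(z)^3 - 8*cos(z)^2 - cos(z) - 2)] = (51*cos(z) - 13*cos(2*z) + cos(3*z) - 8)*sin(z)/(-2*cos(z)^3 + 8*cos(z)^2 + cos(z) + 2)^2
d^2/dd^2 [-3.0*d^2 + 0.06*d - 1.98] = -6.00000000000000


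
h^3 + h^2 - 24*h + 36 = (h - 3)*(h - 2)*(h + 6)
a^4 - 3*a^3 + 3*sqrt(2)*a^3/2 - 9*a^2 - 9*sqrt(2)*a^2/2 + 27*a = a*(a - 3)*(a - 3*sqrt(2)/2)*(a + 3*sqrt(2))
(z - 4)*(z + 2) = z^2 - 2*z - 8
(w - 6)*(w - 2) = w^2 - 8*w + 12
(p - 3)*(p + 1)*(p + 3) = p^3 + p^2 - 9*p - 9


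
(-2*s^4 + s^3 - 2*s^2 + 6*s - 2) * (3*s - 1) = -6*s^5 + 5*s^4 - 7*s^3 + 20*s^2 - 12*s + 2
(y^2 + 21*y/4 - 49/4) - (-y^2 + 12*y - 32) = 2*y^2 - 27*y/4 + 79/4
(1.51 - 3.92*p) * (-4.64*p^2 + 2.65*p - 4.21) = 18.1888*p^3 - 17.3944*p^2 + 20.5047*p - 6.3571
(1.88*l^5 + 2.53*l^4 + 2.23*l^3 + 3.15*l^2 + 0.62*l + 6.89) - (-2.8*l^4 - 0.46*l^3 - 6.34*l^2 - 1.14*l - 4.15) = 1.88*l^5 + 5.33*l^4 + 2.69*l^3 + 9.49*l^2 + 1.76*l + 11.04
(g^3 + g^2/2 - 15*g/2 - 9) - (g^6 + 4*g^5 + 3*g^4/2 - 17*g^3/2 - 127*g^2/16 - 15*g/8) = -g^6 - 4*g^5 - 3*g^4/2 + 19*g^3/2 + 135*g^2/16 - 45*g/8 - 9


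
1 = 1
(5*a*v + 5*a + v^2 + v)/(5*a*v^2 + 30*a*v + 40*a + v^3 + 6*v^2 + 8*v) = (v + 1)/(v^2 + 6*v + 8)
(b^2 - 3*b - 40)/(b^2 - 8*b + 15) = (b^2 - 3*b - 40)/(b^2 - 8*b + 15)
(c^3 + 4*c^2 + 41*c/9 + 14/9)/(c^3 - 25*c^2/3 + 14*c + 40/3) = (3*c^2 + 10*c + 7)/(3*(c^2 - 9*c + 20))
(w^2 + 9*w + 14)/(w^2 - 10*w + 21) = (w^2 + 9*w + 14)/(w^2 - 10*w + 21)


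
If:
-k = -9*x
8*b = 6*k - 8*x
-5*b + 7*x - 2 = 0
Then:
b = -46/87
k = -24/29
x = -8/87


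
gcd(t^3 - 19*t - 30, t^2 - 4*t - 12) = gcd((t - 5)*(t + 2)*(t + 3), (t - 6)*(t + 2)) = t + 2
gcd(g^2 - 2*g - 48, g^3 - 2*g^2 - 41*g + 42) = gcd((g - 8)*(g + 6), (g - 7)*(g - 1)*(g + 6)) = g + 6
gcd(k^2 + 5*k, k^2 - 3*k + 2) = 1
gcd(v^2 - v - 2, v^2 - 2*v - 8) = 1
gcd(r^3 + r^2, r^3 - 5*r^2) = r^2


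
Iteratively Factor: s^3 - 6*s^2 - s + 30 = (s + 2)*(s^2 - 8*s + 15) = (s - 3)*(s + 2)*(s - 5)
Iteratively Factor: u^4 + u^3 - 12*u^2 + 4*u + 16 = (u - 2)*(u^3 + 3*u^2 - 6*u - 8) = (u - 2)*(u + 1)*(u^2 + 2*u - 8) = (u - 2)*(u + 1)*(u + 4)*(u - 2)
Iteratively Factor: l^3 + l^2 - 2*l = (l - 1)*(l^2 + 2*l) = (l - 1)*(l + 2)*(l)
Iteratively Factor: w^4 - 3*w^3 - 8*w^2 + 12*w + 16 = (w + 1)*(w^3 - 4*w^2 - 4*w + 16) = (w - 2)*(w + 1)*(w^2 - 2*w - 8) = (w - 2)*(w + 1)*(w + 2)*(w - 4)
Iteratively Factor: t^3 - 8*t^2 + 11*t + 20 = (t + 1)*(t^2 - 9*t + 20) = (t - 5)*(t + 1)*(t - 4)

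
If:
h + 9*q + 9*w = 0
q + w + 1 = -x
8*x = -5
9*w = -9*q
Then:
No Solution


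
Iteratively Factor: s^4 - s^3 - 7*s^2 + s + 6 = (s + 2)*(s^3 - 3*s^2 - s + 3) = (s - 3)*(s + 2)*(s^2 - 1) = (s - 3)*(s + 1)*(s + 2)*(s - 1)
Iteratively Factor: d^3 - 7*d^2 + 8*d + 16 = (d + 1)*(d^2 - 8*d + 16) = (d - 4)*(d + 1)*(d - 4)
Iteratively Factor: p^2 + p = (p)*(p + 1)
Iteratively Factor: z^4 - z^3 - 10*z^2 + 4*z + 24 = (z + 2)*(z^3 - 3*z^2 - 4*z + 12) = (z - 3)*(z + 2)*(z^2 - 4) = (z - 3)*(z - 2)*(z + 2)*(z + 2)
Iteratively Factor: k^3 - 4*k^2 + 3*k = (k - 3)*(k^2 - k) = (k - 3)*(k - 1)*(k)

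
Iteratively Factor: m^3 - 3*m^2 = (m)*(m^2 - 3*m) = m^2*(m - 3)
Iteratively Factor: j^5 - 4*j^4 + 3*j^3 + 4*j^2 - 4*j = (j)*(j^4 - 4*j^3 + 3*j^2 + 4*j - 4) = j*(j - 2)*(j^3 - 2*j^2 - j + 2) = j*(j - 2)^2*(j^2 - 1) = j*(j - 2)^2*(j - 1)*(j + 1)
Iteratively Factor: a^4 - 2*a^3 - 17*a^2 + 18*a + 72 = (a - 4)*(a^3 + 2*a^2 - 9*a - 18) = (a - 4)*(a - 3)*(a^2 + 5*a + 6) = (a - 4)*(a - 3)*(a + 3)*(a + 2)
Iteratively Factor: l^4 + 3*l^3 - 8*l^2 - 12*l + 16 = (l - 2)*(l^3 + 5*l^2 + 2*l - 8) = (l - 2)*(l + 4)*(l^2 + l - 2) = (l - 2)*(l - 1)*(l + 4)*(l + 2)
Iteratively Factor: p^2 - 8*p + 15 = (p - 3)*(p - 5)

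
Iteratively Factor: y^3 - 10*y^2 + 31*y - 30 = (y - 2)*(y^2 - 8*y + 15) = (y - 5)*(y - 2)*(y - 3)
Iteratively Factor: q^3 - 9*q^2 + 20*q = (q)*(q^2 - 9*q + 20) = q*(q - 5)*(q - 4)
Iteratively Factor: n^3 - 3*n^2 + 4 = (n + 1)*(n^2 - 4*n + 4) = (n - 2)*(n + 1)*(n - 2)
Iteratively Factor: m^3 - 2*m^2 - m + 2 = (m - 2)*(m^2 - 1) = (m - 2)*(m + 1)*(m - 1)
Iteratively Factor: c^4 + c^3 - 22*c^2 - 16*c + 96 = (c + 4)*(c^3 - 3*c^2 - 10*c + 24) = (c + 3)*(c + 4)*(c^2 - 6*c + 8) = (c - 4)*(c + 3)*(c + 4)*(c - 2)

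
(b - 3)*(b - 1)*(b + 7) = b^3 + 3*b^2 - 25*b + 21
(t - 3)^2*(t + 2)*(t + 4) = t^4 - 19*t^2 + 6*t + 72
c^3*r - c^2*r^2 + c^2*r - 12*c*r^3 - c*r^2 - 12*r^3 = (c - 4*r)*(c + 3*r)*(c*r + r)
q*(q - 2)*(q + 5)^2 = q^4 + 8*q^3 + 5*q^2 - 50*q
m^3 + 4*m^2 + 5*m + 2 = (m + 1)^2*(m + 2)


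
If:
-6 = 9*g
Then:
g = -2/3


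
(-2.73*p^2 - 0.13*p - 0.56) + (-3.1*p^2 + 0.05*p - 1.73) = -5.83*p^2 - 0.08*p - 2.29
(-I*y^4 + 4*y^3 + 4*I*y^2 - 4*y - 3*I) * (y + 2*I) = -I*y^5 + 6*y^4 + 12*I*y^3 - 12*y^2 - 11*I*y + 6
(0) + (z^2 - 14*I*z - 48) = z^2 - 14*I*z - 48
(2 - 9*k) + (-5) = -9*k - 3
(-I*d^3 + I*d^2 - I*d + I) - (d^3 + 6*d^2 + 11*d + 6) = -d^3 - I*d^3 - 6*d^2 + I*d^2 - 11*d - I*d - 6 + I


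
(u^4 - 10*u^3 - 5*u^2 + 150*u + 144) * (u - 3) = u^5 - 13*u^4 + 25*u^3 + 165*u^2 - 306*u - 432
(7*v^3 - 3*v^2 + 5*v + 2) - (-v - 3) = 7*v^3 - 3*v^2 + 6*v + 5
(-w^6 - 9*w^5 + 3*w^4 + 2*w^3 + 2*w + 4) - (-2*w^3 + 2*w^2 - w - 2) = -w^6 - 9*w^5 + 3*w^4 + 4*w^3 - 2*w^2 + 3*w + 6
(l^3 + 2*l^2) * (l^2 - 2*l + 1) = l^5 - 3*l^3 + 2*l^2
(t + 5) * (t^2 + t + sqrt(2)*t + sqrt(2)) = t^3 + sqrt(2)*t^2 + 6*t^2 + 5*t + 6*sqrt(2)*t + 5*sqrt(2)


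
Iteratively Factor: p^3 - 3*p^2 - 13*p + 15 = (p + 3)*(p^2 - 6*p + 5) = (p - 1)*(p + 3)*(p - 5)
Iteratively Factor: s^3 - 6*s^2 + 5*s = (s)*(s^2 - 6*s + 5) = s*(s - 1)*(s - 5)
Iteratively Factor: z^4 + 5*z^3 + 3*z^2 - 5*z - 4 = (z + 4)*(z^3 + z^2 - z - 1) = (z - 1)*(z + 4)*(z^2 + 2*z + 1) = (z - 1)*(z + 1)*(z + 4)*(z + 1)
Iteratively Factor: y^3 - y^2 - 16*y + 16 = (y + 4)*(y^2 - 5*y + 4) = (y - 1)*(y + 4)*(y - 4)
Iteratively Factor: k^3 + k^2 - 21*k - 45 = (k + 3)*(k^2 - 2*k - 15) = (k + 3)^2*(k - 5)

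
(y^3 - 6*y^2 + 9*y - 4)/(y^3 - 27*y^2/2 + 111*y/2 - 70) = 2*(y^2 - 2*y + 1)/(2*y^2 - 19*y + 35)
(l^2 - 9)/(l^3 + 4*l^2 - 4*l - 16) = (l^2 - 9)/(l^3 + 4*l^2 - 4*l - 16)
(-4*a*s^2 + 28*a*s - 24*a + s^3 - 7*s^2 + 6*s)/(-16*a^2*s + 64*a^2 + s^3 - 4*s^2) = (s^2 - 7*s + 6)/(4*a*s - 16*a + s^2 - 4*s)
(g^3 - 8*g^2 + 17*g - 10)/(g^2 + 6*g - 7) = (g^2 - 7*g + 10)/(g + 7)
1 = 1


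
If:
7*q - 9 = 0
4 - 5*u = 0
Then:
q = 9/7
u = 4/5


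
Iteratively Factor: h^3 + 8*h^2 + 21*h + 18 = (h + 3)*(h^2 + 5*h + 6) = (h + 3)^2*(h + 2)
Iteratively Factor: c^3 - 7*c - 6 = (c + 2)*(c^2 - 2*c - 3) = (c + 1)*(c + 2)*(c - 3)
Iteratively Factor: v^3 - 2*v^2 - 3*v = (v)*(v^2 - 2*v - 3) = v*(v + 1)*(v - 3)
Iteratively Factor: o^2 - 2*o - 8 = (o + 2)*(o - 4)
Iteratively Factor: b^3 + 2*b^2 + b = (b + 1)*(b^2 + b) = (b + 1)^2*(b)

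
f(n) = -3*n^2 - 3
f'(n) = -6*n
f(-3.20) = -33.72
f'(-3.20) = 19.20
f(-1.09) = -6.56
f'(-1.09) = 6.54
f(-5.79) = -103.57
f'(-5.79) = 34.74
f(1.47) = -9.48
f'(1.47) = -8.82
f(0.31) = -3.29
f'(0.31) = -1.86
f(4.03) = -51.72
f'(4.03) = -24.18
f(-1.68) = -11.47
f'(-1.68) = 10.08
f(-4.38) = -60.55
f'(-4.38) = 26.28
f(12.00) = -435.00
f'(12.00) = -72.00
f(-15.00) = -678.00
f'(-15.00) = 90.00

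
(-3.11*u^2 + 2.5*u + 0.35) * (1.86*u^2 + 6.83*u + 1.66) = -5.7846*u^4 - 16.5913*u^3 + 12.5634*u^2 + 6.5405*u + 0.581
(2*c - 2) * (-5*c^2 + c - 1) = -10*c^3 + 12*c^2 - 4*c + 2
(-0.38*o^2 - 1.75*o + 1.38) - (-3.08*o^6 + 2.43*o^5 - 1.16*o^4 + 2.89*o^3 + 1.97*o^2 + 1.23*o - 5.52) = 3.08*o^6 - 2.43*o^5 + 1.16*o^4 - 2.89*o^3 - 2.35*o^2 - 2.98*o + 6.9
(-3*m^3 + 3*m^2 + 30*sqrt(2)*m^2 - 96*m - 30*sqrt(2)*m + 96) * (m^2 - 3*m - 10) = -3*m^5 + 12*m^4 + 30*sqrt(2)*m^4 - 120*sqrt(2)*m^3 - 75*m^3 - 210*sqrt(2)*m^2 + 354*m^2 + 300*sqrt(2)*m + 672*m - 960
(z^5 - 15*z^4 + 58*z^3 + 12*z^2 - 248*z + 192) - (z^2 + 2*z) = z^5 - 15*z^4 + 58*z^3 + 11*z^2 - 250*z + 192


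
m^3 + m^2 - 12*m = m*(m - 3)*(m + 4)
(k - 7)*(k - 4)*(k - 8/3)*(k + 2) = k^4 - 35*k^3/3 + 30*k^2 + 40*k - 448/3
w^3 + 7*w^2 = w^2*(w + 7)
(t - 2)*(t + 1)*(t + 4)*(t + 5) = t^4 + 8*t^3 + 9*t^2 - 38*t - 40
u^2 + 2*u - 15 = (u - 3)*(u + 5)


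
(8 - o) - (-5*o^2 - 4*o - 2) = 5*o^2 + 3*o + 10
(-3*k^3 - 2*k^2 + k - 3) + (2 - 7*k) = -3*k^3 - 2*k^2 - 6*k - 1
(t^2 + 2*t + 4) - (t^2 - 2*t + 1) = 4*t + 3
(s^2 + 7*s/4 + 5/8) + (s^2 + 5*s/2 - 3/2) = 2*s^2 + 17*s/4 - 7/8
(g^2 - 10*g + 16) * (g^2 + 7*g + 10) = g^4 - 3*g^3 - 44*g^2 + 12*g + 160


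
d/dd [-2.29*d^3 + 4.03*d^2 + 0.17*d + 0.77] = -6.87*d^2 + 8.06*d + 0.17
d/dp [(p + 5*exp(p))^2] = 2*(p + 5*exp(p))*(5*exp(p) + 1)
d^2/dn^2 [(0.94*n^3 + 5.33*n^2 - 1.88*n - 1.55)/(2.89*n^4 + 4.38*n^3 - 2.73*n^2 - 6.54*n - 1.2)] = (15.701948*n^9 + 267.100158*n^8 + 260.883768000001*n^7 - 79.8520420000004*n^6 + 732.668868*n^5 + 1203.96123*n^4 + 423.73026*n^3 - 46.49553*n^2 - 169.84998*n - 77.57748)/(24.137569*n^12 + 109.746594*n^11 + 97.925049*n^10 - 287.181846*n^9 - 619.278921*n^8 - 60.0140340000001*n^7 + 807.433731*n^6 + 637.970526*n^5 - 158.399604*n^4 - 389.354904*n^3 - 165.77136*n^2 - 28.2528*n - 1.728)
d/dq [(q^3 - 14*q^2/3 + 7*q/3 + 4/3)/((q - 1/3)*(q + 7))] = (9*q^4 + 120*q^3 - 364*q^2 + 172*q - 129)/(9*q^4 + 120*q^3 + 358*q^2 - 280*q + 49)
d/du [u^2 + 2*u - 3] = 2*u + 2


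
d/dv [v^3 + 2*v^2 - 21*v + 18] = 3*v^2 + 4*v - 21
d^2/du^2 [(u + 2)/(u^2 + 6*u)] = 2*(-u*(u + 6)*(3*u + 8) + 4*(u + 2)*(u + 3)^2)/(u^3*(u + 6)^3)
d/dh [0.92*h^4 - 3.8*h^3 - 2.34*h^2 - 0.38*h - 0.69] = 3.68*h^3 - 11.4*h^2 - 4.68*h - 0.38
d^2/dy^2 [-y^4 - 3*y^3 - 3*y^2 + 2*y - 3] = -12*y^2 - 18*y - 6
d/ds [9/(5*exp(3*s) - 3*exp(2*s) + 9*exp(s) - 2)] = (-135*exp(2*s) + 54*exp(s) - 81)*exp(s)/(5*exp(3*s) - 3*exp(2*s) + 9*exp(s) - 2)^2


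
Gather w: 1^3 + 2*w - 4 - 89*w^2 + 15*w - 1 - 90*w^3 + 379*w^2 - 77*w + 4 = -90*w^3 + 290*w^2 - 60*w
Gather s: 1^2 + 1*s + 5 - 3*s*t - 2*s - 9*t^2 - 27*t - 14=s*(-3*t - 1) - 9*t^2 - 27*t - 8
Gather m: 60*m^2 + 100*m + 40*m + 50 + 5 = 60*m^2 + 140*m + 55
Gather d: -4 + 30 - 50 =-24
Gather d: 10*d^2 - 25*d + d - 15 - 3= 10*d^2 - 24*d - 18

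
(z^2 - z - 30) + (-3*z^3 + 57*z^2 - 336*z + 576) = -3*z^3 + 58*z^2 - 337*z + 546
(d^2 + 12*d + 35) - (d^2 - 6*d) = 18*d + 35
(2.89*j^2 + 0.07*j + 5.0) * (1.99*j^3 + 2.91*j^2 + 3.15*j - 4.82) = 5.7511*j^5 + 8.5492*j^4 + 19.2572*j^3 + 0.840699999999998*j^2 + 15.4126*j - 24.1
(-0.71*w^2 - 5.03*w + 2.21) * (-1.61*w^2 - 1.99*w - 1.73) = 1.1431*w^4 + 9.5112*w^3 + 7.6799*w^2 + 4.304*w - 3.8233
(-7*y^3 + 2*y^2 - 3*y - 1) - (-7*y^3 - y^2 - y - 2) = 3*y^2 - 2*y + 1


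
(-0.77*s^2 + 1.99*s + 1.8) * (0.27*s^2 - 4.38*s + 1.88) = -0.2079*s^4 + 3.9099*s^3 - 9.6778*s^2 - 4.1428*s + 3.384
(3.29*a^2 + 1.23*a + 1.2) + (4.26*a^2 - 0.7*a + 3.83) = 7.55*a^2 + 0.53*a + 5.03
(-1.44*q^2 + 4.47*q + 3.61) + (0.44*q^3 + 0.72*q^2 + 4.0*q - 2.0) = 0.44*q^3 - 0.72*q^2 + 8.47*q + 1.61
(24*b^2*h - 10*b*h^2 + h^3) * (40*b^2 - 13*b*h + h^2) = 960*b^4*h - 712*b^3*h^2 + 194*b^2*h^3 - 23*b*h^4 + h^5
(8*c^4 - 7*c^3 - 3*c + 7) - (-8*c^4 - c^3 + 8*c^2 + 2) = 16*c^4 - 6*c^3 - 8*c^2 - 3*c + 5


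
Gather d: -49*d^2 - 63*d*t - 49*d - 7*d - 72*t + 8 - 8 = -49*d^2 + d*(-63*t - 56) - 72*t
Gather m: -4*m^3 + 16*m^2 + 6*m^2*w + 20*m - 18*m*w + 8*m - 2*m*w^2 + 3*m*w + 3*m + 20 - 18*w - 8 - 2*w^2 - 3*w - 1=-4*m^3 + m^2*(6*w + 16) + m*(-2*w^2 - 15*w + 31) - 2*w^2 - 21*w + 11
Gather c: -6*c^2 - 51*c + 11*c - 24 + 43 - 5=-6*c^2 - 40*c + 14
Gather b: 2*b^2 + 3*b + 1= 2*b^2 + 3*b + 1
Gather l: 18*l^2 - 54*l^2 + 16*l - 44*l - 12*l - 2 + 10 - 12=-36*l^2 - 40*l - 4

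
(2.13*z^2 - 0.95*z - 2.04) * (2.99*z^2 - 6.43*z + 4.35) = 6.3687*z^4 - 16.5364*z^3 + 9.2744*z^2 + 8.9847*z - 8.874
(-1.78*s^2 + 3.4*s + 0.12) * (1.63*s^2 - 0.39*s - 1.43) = -2.9014*s^4 + 6.2362*s^3 + 1.415*s^2 - 4.9088*s - 0.1716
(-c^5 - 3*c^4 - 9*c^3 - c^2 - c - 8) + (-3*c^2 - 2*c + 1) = -c^5 - 3*c^4 - 9*c^3 - 4*c^2 - 3*c - 7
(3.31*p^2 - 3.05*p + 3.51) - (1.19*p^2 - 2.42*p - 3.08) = 2.12*p^2 - 0.63*p + 6.59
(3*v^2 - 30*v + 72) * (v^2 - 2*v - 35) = 3*v^4 - 36*v^3 + 27*v^2 + 906*v - 2520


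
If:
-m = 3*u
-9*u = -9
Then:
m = -3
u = 1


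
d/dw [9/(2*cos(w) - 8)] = 9*sin(w)/(2*(cos(w) - 4)^2)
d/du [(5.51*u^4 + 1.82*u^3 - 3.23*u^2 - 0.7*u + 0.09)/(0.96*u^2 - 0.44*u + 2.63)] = (10.5792*u^5 - 5.526*u^4 + 56.3636*u^3 + 16.453*u^2 - 17.1626*u - 1.8014)/(0.9216*u^4 - 0.8448*u^3 + 5.2432*u^2 - 2.3144*u + 6.9169)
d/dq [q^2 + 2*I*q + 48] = 2*q + 2*I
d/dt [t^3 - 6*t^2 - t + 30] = 3*t^2 - 12*t - 1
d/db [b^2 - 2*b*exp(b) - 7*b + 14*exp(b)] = -2*b*exp(b) + 2*b + 12*exp(b) - 7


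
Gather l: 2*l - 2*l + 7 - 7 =0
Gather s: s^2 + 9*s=s^2 + 9*s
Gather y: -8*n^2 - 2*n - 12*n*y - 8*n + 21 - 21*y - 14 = -8*n^2 - 10*n + y*(-12*n - 21) + 7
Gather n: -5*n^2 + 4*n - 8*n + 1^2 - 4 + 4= -5*n^2 - 4*n + 1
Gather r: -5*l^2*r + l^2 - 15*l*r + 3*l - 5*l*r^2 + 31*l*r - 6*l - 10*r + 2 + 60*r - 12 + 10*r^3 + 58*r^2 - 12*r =l^2 - 3*l + 10*r^3 + r^2*(58 - 5*l) + r*(-5*l^2 + 16*l + 38) - 10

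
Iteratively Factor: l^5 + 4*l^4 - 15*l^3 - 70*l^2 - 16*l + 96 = (l + 4)*(l^4 - 15*l^2 - 10*l + 24) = (l - 4)*(l + 4)*(l^3 + 4*l^2 + l - 6) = (l - 4)*(l + 2)*(l + 4)*(l^2 + 2*l - 3) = (l - 4)*(l - 1)*(l + 2)*(l + 4)*(l + 3)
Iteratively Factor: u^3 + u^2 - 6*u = (u - 2)*(u^2 + 3*u) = u*(u - 2)*(u + 3)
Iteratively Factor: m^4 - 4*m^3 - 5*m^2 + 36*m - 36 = (m - 2)*(m^3 - 2*m^2 - 9*m + 18) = (m - 2)*(m + 3)*(m^2 - 5*m + 6) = (m - 3)*(m - 2)*(m + 3)*(m - 2)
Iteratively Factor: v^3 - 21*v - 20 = (v + 4)*(v^2 - 4*v - 5) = (v - 5)*(v + 4)*(v + 1)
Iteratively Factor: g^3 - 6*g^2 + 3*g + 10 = (g - 5)*(g^2 - g - 2) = (g - 5)*(g - 2)*(g + 1)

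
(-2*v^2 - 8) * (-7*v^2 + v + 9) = 14*v^4 - 2*v^3 + 38*v^2 - 8*v - 72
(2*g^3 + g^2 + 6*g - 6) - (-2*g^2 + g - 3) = 2*g^3 + 3*g^2 + 5*g - 3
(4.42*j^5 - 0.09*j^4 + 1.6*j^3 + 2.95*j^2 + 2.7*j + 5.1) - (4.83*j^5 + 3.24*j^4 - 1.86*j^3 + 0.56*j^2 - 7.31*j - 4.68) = -0.41*j^5 - 3.33*j^4 + 3.46*j^3 + 2.39*j^2 + 10.01*j + 9.78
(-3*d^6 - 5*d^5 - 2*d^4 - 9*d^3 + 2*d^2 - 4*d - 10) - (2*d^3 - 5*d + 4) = -3*d^6 - 5*d^5 - 2*d^4 - 11*d^3 + 2*d^2 + d - 14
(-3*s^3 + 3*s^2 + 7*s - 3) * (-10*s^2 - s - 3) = 30*s^5 - 27*s^4 - 64*s^3 + 14*s^2 - 18*s + 9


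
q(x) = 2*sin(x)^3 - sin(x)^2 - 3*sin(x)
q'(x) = 6*sin(x)^2*cos(x) - 2*sin(x)*cos(x) - 3*cos(x)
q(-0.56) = 1.01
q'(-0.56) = -0.21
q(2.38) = -1.89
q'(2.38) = 1.10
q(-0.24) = 0.63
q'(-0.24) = -2.12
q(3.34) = 0.54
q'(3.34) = 2.33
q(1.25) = -2.04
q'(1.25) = 0.16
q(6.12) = 0.45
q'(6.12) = -2.48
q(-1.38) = 0.09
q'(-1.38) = 0.90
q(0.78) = -1.91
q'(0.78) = -1.02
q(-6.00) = -0.87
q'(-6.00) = -2.97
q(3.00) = -0.44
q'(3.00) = 3.13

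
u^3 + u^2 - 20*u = u*(u - 4)*(u + 5)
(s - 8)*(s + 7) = s^2 - s - 56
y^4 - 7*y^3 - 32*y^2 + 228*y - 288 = (y - 8)*(y - 3)*(y - 2)*(y + 6)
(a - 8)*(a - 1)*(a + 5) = a^3 - 4*a^2 - 37*a + 40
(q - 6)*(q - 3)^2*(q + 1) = q^4 - 11*q^3 + 33*q^2 - 9*q - 54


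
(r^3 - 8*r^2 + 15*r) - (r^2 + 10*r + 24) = r^3 - 9*r^2 + 5*r - 24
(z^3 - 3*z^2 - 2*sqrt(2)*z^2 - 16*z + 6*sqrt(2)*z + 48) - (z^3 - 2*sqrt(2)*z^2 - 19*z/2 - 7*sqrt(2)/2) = -3*z^2 - 13*z/2 + 6*sqrt(2)*z + 7*sqrt(2)/2 + 48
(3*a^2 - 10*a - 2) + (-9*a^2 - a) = -6*a^2 - 11*a - 2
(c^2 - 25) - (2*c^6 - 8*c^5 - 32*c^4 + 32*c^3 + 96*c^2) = -2*c^6 + 8*c^5 + 32*c^4 - 32*c^3 - 95*c^2 - 25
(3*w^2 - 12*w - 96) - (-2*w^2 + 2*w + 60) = 5*w^2 - 14*w - 156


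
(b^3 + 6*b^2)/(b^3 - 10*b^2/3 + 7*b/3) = 3*b*(b + 6)/(3*b^2 - 10*b + 7)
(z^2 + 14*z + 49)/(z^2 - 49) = (z + 7)/(z - 7)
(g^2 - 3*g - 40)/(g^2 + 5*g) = (g - 8)/g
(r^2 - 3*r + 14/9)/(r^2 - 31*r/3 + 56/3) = (r - 2/3)/(r - 8)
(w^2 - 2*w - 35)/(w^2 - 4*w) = (w^2 - 2*w - 35)/(w*(w - 4))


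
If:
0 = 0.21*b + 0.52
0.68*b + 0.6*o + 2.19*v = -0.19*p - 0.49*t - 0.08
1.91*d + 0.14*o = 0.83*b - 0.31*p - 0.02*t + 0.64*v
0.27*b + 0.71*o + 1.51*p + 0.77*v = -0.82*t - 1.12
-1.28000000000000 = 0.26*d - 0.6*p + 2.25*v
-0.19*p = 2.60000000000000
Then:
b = -2.48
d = -0.32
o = -3.65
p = -13.68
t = 31.73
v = -4.18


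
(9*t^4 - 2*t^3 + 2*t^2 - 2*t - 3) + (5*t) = 9*t^4 - 2*t^3 + 2*t^2 + 3*t - 3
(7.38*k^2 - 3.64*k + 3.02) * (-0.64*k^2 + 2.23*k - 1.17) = -4.7232*k^4 + 18.787*k^3 - 18.6846*k^2 + 10.9934*k - 3.5334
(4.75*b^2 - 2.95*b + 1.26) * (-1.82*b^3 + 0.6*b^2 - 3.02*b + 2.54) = -8.645*b^5 + 8.219*b^4 - 18.4082*b^3 + 21.73*b^2 - 11.2982*b + 3.2004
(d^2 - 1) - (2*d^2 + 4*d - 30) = -d^2 - 4*d + 29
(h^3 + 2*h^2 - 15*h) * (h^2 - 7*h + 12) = h^5 - 5*h^4 - 17*h^3 + 129*h^2 - 180*h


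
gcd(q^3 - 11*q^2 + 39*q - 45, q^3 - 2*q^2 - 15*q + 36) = q^2 - 6*q + 9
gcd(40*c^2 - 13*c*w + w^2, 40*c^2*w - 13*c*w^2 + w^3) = 40*c^2 - 13*c*w + w^2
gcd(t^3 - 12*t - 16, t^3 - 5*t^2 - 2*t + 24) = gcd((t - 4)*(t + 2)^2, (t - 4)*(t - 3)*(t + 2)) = t^2 - 2*t - 8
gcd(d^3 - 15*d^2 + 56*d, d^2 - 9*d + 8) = d - 8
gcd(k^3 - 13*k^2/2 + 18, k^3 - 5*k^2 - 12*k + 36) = k^2 - 8*k + 12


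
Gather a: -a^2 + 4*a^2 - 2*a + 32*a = 3*a^2 + 30*a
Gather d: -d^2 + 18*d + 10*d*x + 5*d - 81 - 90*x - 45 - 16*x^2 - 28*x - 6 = -d^2 + d*(10*x + 23) - 16*x^2 - 118*x - 132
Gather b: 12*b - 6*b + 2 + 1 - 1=6*b + 2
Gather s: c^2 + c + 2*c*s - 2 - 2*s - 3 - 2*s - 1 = c^2 + c + s*(2*c - 4) - 6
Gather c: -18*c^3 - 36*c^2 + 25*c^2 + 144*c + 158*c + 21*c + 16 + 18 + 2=-18*c^3 - 11*c^2 + 323*c + 36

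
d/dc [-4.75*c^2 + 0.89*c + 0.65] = 0.89 - 9.5*c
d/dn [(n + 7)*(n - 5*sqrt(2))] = 2*n - 5*sqrt(2) + 7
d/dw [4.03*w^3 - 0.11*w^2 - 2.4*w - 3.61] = 12.09*w^2 - 0.22*w - 2.4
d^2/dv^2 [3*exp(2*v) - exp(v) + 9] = (12*exp(v) - 1)*exp(v)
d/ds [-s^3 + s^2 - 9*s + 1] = -3*s^2 + 2*s - 9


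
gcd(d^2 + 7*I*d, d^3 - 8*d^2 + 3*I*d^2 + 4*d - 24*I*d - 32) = 1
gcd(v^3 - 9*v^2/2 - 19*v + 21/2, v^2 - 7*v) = v - 7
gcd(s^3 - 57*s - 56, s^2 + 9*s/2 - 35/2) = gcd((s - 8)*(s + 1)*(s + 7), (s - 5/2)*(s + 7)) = s + 7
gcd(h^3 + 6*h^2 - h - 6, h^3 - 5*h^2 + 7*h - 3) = h - 1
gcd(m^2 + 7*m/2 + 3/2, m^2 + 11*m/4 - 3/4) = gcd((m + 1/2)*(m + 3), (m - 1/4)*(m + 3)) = m + 3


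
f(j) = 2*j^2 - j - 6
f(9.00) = 147.00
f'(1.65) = 5.60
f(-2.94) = 14.23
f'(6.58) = 25.32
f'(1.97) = 6.88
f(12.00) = 270.00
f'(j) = 4*j - 1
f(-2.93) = 14.10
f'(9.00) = 35.00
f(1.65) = -2.20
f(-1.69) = 1.40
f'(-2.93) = -12.72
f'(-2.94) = -12.76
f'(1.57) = 5.28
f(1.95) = -0.35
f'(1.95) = 6.80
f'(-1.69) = -7.76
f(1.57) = -2.64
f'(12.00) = 47.00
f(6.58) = 74.01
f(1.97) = -0.21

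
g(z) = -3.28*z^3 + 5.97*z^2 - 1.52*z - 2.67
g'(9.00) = -691.10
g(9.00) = -1923.90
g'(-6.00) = -427.40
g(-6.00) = 929.85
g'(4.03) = -113.21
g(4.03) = -126.52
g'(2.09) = -19.55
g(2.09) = -9.71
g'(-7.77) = -688.36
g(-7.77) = 1908.21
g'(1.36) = -3.48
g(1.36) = -1.95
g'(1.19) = -1.25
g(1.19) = -1.55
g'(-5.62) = -379.41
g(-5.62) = 776.65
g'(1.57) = -7.03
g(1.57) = -3.03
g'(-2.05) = -67.35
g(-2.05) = 53.79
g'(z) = -9.84*z^2 + 11.94*z - 1.52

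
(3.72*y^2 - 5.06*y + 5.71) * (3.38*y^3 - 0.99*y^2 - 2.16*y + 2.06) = 12.5736*y^5 - 20.7856*y^4 + 16.274*y^3 + 12.9399*y^2 - 22.7572*y + 11.7626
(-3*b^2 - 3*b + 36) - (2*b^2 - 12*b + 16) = -5*b^2 + 9*b + 20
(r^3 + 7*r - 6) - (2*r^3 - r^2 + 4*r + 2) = -r^3 + r^2 + 3*r - 8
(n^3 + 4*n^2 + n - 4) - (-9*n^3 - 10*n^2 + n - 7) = 10*n^3 + 14*n^2 + 3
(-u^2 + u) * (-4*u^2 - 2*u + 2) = 4*u^4 - 2*u^3 - 4*u^2 + 2*u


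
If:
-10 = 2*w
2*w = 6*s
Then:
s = -5/3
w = -5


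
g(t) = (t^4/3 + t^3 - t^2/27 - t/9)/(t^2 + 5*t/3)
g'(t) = (-2*t - 5/3)*(t^4/3 + t^3 - t^2/27 - t/9)/(t^2 + 5*t/3)^2 + (4*t^3/3 + 3*t^2 - 2*t/27 - 1/9)/(t^2 + 5*t/3)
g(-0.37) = 0.02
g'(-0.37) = -0.51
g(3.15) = 4.18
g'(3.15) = 2.49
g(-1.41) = 3.88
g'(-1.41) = -18.49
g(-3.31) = 0.68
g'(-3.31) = -2.20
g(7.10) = 19.32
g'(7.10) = 5.16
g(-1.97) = -4.27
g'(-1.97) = -13.75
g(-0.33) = -0.00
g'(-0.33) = -0.44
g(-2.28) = -1.99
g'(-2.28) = -4.23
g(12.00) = 52.64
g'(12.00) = 8.44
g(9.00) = 30.33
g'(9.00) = 6.43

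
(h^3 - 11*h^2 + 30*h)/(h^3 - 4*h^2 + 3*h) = (h^2 - 11*h + 30)/(h^2 - 4*h + 3)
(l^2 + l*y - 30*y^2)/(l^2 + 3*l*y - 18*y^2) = (-l + 5*y)/(-l + 3*y)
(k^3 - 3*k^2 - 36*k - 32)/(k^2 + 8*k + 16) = (k^2 - 7*k - 8)/(k + 4)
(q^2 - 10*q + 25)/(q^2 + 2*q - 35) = (q - 5)/(q + 7)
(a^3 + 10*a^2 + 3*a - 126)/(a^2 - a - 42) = (a^2 + 4*a - 21)/(a - 7)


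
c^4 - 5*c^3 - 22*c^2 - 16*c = c*(c - 8)*(c + 1)*(c + 2)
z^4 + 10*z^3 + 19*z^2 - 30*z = z*(z - 1)*(z + 5)*(z + 6)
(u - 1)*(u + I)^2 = u^3 - u^2 + 2*I*u^2 - u - 2*I*u + 1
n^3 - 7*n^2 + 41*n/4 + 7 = (n - 4)*(n - 7/2)*(n + 1/2)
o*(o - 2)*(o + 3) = o^3 + o^2 - 6*o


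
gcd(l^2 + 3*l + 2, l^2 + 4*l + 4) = l + 2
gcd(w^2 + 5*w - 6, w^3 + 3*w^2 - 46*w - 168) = w + 6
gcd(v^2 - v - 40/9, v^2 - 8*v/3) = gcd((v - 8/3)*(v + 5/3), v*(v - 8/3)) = v - 8/3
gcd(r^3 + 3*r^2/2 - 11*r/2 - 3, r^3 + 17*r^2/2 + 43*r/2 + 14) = 1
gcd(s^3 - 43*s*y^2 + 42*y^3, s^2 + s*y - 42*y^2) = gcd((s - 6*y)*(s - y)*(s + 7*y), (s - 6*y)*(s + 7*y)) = -s^2 - s*y + 42*y^2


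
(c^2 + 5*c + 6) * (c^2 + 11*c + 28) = c^4 + 16*c^3 + 89*c^2 + 206*c + 168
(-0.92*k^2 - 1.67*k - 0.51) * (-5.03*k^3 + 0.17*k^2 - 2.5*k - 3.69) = 4.6276*k^5 + 8.2437*k^4 + 4.5814*k^3 + 7.4831*k^2 + 7.4373*k + 1.8819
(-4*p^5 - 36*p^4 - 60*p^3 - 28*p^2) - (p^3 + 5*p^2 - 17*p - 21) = -4*p^5 - 36*p^4 - 61*p^3 - 33*p^2 + 17*p + 21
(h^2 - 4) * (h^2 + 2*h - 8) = h^4 + 2*h^3 - 12*h^2 - 8*h + 32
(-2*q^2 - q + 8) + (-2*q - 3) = -2*q^2 - 3*q + 5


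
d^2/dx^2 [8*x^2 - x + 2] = 16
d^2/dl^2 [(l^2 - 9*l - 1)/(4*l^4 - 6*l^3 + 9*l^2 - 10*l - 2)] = 2*(48*l^8 - 936*l^7 + 1568*l^6 - 1344*l^5 - 246*l^4 - 391*l^3 + 231*l^2 - 180*l + 66)/(64*l^12 - 288*l^11 + 864*l^10 - 1992*l^9 + 3288*l^8 - 4410*l^7 + 4521*l^6 - 3102*l^5 + 1542*l^4 + 8*l^3 - 492*l^2 - 120*l - 8)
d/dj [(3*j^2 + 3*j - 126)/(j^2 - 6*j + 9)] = 3*(81 - 7*j)/(j^3 - 9*j^2 + 27*j - 27)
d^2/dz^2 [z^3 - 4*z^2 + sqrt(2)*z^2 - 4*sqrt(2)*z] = 6*z - 8 + 2*sqrt(2)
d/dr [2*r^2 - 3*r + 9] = 4*r - 3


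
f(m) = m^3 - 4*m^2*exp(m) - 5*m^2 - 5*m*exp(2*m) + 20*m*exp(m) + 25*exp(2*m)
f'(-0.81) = 23.98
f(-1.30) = -17.24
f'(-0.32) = 40.36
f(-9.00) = -1134.06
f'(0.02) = 67.08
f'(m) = -4*m^2*exp(m) + 3*m^2 - 10*m*exp(2*m) + 12*m*exp(m) - 10*m + 45*exp(2*m) + 20*exp(m)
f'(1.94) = 1427.97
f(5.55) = -185094.62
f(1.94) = 894.61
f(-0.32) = 8.54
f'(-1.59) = 24.14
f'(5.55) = -704177.74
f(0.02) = 26.32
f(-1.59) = -23.84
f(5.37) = -87104.17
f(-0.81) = -6.44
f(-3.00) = -76.68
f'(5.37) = -408252.74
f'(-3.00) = 54.60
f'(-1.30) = 21.73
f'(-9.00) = 332.95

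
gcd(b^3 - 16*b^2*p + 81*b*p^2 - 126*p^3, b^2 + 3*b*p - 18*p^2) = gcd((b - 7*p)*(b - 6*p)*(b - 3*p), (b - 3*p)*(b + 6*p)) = -b + 3*p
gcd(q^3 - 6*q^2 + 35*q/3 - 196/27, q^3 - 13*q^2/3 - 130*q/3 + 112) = q - 7/3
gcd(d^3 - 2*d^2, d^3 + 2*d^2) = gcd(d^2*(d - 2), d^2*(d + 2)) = d^2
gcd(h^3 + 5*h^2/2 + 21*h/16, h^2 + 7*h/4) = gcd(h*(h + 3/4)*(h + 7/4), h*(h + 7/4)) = h^2 + 7*h/4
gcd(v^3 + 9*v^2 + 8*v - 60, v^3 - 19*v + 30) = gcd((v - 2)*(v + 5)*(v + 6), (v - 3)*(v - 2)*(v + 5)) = v^2 + 3*v - 10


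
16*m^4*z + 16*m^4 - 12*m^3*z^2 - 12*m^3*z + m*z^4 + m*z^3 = (-2*m + z)^2*(4*m + z)*(m*z + m)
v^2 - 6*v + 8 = (v - 4)*(v - 2)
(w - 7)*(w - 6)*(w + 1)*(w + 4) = w^4 - 8*w^3 - 19*w^2 + 158*w + 168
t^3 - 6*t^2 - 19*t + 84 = (t - 7)*(t - 3)*(t + 4)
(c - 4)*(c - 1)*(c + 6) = c^3 + c^2 - 26*c + 24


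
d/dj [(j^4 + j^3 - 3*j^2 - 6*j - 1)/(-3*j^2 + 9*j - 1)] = (-6*j^5 + 24*j^4 + 14*j^3 - 48*j^2 + 15)/(9*j^4 - 54*j^3 + 87*j^2 - 18*j + 1)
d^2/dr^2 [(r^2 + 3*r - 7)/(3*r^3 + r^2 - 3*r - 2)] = 2*(9*r^6 + 81*r^5 - 324*r^4 - 93*r^3 + 282*r^2 - 45*r - 91)/(27*r^9 + 27*r^8 - 72*r^7 - 107*r^6 + 36*r^5 + 129*r^4 + 45*r^3 - 42*r^2 - 36*r - 8)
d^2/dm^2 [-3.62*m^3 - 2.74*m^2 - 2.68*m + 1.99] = -21.72*m - 5.48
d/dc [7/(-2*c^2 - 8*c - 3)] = 28*(c + 2)/(2*c^2 + 8*c + 3)^2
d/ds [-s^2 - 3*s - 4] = -2*s - 3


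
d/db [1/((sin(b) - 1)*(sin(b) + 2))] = -(sin(2*b) + cos(b))/((sin(b) - 1)^2*(sin(b) + 2)^2)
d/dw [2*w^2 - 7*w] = 4*w - 7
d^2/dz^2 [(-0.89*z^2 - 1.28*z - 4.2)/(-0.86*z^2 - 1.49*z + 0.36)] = (-8.88178419700125e-16*z^4 - 0.387516000000002*z^3 + 20.291184*z^2 + 34.669008*z + 22.853352)/(0.636056*z^6 + 3.306012*z^5 + 4.92909*z^4 + 0.540125*z^3 - 2.06334*z^2 + 0.579312*z - 0.046656)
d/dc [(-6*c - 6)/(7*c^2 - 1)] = 6*(-7*c^2 + 14*c*(c + 1) + 1)/(7*c^2 - 1)^2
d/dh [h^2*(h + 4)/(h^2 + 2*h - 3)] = h*(h^3 + 4*h^2 - h - 24)/(h^4 + 4*h^3 - 2*h^2 - 12*h + 9)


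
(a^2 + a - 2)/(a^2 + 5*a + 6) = (a - 1)/(a + 3)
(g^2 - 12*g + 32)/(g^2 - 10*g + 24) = (g - 8)/(g - 6)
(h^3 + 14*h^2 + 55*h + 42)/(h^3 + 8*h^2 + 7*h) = (h + 6)/h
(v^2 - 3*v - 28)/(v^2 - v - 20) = (v - 7)/(v - 5)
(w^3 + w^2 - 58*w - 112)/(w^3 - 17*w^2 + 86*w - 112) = (w^2 + 9*w + 14)/(w^2 - 9*w + 14)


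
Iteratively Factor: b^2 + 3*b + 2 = (b + 1)*(b + 2)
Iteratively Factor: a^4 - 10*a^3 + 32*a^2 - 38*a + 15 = (a - 1)*(a^3 - 9*a^2 + 23*a - 15) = (a - 1)^2*(a^2 - 8*a + 15) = (a - 5)*(a - 1)^2*(a - 3)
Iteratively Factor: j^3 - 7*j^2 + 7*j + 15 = (j + 1)*(j^2 - 8*j + 15) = (j - 5)*(j + 1)*(j - 3)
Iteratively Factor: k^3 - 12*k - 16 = (k - 4)*(k^2 + 4*k + 4) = (k - 4)*(k + 2)*(k + 2)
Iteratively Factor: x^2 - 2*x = (x)*(x - 2)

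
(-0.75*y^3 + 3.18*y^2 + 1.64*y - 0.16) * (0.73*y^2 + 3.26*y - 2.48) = -0.5475*y^5 - 0.1236*y^4 + 13.424*y^3 - 2.6568*y^2 - 4.5888*y + 0.3968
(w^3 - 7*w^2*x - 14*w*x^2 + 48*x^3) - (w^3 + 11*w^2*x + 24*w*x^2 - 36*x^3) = -18*w^2*x - 38*w*x^2 + 84*x^3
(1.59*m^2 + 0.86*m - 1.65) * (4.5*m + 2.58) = 7.155*m^3 + 7.9722*m^2 - 5.2062*m - 4.257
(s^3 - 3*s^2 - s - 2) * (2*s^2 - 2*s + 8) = 2*s^5 - 8*s^4 + 12*s^3 - 26*s^2 - 4*s - 16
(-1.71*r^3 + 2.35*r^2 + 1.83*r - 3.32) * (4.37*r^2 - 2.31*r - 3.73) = -7.4727*r^5 + 14.2196*r^4 + 8.9469*r^3 - 27.5012*r^2 + 0.8433*r + 12.3836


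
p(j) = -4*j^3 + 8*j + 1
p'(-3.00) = -100.00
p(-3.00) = 85.00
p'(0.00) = 8.00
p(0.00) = 1.00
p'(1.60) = -22.72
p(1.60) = -2.58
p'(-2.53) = -68.81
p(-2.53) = 45.54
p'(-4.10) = -193.72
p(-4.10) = 243.88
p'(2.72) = -80.78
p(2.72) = -57.73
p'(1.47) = -17.93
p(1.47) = 0.05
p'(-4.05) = -188.83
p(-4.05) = 234.32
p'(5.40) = -341.92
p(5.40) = -585.66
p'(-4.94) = -284.84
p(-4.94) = 443.70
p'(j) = 8 - 12*j^2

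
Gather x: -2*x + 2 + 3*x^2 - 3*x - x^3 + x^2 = -x^3 + 4*x^2 - 5*x + 2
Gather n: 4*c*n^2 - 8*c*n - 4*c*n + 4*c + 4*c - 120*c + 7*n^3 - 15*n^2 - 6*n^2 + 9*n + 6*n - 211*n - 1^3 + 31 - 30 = -112*c + 7*n^3 + n^2*(4*c - 21) + n*(-12*c - 196)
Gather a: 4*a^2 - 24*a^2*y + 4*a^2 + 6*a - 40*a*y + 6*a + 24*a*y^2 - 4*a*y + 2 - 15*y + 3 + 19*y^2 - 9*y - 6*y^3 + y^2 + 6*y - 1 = a^2*(8 - 24*y) + a*(24*y^2 - 44*y + 12) - 6*y^3 + 20*y^2 - 18*y + 4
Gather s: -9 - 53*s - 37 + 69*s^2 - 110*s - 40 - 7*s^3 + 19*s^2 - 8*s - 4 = -7*s^3 + 88*s^2 - 171*s - 90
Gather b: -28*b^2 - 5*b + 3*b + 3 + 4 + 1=-28*b^2 - 2*b + 8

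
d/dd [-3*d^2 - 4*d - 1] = -6*d - 4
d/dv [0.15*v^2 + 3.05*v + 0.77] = 0.3*v + 3.05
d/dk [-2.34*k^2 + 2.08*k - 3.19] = 2.08 - 4.68*k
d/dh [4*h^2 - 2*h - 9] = 8*h - 2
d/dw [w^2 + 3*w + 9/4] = 2*w + 3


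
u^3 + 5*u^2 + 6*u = u*(u + 2)*(u + 3)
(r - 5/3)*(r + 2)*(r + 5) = r^3 + 16*r^2/3 - 5*r/3 - 50/3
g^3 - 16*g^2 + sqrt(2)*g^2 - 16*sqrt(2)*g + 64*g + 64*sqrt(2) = (g - 8)^2*(g + sqrt(2))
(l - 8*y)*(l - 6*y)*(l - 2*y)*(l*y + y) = l^4*y - 16*l^3*y^2 + l^3*y + 76*l^2*y^3 - 16*l^2*y^2 - 96*l*y^4 + 76*l*y^3 - 96*y^4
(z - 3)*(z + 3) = z^2 - 9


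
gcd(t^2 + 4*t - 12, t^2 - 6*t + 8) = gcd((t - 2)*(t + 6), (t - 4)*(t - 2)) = t - 2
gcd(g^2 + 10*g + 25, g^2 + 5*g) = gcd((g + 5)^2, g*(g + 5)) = g + 5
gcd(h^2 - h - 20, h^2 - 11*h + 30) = h - 5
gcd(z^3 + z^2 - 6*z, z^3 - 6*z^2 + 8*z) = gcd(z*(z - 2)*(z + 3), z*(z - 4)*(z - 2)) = z^2 - 2*z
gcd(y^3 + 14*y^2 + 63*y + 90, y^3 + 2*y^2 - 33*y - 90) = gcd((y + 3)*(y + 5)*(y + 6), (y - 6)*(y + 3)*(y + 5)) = y^2 + 8*y + 15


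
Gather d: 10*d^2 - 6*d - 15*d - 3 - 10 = 10*d^2 - 21*d - 13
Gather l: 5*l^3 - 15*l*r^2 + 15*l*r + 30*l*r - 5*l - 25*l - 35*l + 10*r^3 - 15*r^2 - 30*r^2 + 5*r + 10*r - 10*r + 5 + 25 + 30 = 5*l^3 + l*(-15*r^2 + 45*r - 65) + 10*r^3 - 45*r^2 + 5*r + 60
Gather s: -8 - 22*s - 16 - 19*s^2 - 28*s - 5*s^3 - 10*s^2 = -5*s^3 - 29*s^2 - 50*s - 24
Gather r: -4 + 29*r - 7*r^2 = -7*r^2 + 29*r - 4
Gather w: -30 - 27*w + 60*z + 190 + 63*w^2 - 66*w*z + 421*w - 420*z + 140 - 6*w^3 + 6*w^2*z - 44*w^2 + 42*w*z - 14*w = -6*w^3 + w^2*(6*z + 19) + w*(380 - 24*z) - 360*z + 300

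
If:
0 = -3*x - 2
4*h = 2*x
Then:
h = -1/3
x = -2/3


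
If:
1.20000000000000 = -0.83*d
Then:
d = -1.45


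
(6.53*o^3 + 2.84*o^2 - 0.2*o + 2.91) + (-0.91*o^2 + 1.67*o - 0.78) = 6.53*o^3 + 1.93*o^2 + 1.47*o + 2.13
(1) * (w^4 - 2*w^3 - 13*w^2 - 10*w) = w^4 - 2*w^3 - 13*w^2 - 10*w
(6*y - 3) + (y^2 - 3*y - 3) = y^2 + 3*y - 6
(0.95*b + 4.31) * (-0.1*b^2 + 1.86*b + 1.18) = -0.095*b^3 + 1.336*b^2 + 9.1376*b + 5.0858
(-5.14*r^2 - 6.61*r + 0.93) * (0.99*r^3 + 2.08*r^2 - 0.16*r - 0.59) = -5.0886*r^5 - 17.2351*r^4 - 12.0057*r^3 + 6.0246*r^2 + 3.7511*r - 0.5487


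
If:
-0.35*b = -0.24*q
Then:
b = 0.685714285714286*q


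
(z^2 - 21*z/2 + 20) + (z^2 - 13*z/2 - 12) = 2*z^2 - 17*z + 8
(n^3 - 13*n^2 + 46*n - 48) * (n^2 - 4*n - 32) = n^5 - 17*n^4 + 66*n^3 + 184*n^2 - 1280*n + 1536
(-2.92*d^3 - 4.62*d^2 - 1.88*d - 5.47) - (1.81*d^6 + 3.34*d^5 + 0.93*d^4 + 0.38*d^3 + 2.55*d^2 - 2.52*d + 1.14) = -1.81*d^6 - 3.34*d^5 - 0.93*d^4 - 3.3*d^3 - 7.17*d^2 + 0.64*d - 6.61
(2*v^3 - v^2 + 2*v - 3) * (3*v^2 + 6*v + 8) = 6*v^5 + 9*v^4 + 16*v^3 - 5*v^2 - 2*v - 24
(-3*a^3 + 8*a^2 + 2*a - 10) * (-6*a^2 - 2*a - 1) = 18*a^5 - 42*a^4 - 25*a^3 + 48*a^2 + 18*a + 10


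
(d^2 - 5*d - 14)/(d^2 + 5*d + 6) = (d - 7)/(d + 3)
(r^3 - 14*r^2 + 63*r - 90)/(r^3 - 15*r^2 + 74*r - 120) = (r - 3)/(r - 4)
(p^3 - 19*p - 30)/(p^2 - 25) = (p^2 + 5*p + 6)/(p + 5)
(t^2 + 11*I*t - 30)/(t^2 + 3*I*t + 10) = (t + 6*I)/(t - 2*I)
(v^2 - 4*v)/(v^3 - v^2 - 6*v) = (4 - v)/(-v^2 + v + 6)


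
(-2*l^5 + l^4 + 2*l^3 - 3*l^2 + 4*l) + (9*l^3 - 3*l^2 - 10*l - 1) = -2*l^5 + l^4 + 11*l^3 - 6*l^2 - 6*l - 1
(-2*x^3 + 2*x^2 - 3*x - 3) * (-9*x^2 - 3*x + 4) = 18*x^5 - 12*x^4 + 13*x^3 + 44*x^2 - 3*x - 12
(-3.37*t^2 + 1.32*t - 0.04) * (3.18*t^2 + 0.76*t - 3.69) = -10.7166*t^4 + 1.6364*t^3 + 13.3113*t^2 - 4.9012*t + 0.1476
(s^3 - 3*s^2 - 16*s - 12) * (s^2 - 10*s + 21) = s^5 - 13*s^4 + 35*s^3 + 85*s^2 - 216*s - 252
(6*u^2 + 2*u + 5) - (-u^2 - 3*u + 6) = 7*u^2 + 5*u - 1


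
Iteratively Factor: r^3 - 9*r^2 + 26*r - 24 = (r - 2)*(r^2 - 7*r + 12) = (r - 3)*(r - 2)*(r - 4)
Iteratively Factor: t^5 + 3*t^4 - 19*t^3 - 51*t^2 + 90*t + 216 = (t + 4)*(t^4 - t^3 - 15*t^2 + 9*t + 54) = (t - 3)*(t + 4)*(t^3 + 2*t^2 - 9*t - 18) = (t - 3)*(t + 2)*(t + 4)*(t^2 - 9) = (t - 3)^2*(t + 2)*(t + 4)*(t + 3)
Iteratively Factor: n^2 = (n)*(n)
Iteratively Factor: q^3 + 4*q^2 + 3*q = (q + 1)*(q^2 + 3*q) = (q + 1)*(q + 3)*(q)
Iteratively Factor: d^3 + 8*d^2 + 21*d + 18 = (d + 3)*(d^2 + 5*d + 6) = (d + 2)*(d + 3)*(d + 3)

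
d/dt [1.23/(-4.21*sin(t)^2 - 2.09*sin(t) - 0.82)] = (10.3566*sin(t) + 2.5707)*cos(t)/(4.21*sin(t)^2 + 2.09*sin(t) + 0.82)^2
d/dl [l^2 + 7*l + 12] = 2*l + 7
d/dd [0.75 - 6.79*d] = -6.79000000000000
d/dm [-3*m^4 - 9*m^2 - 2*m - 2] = -12*m^3 - 18*m - 2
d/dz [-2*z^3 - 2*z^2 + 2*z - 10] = -6*z^2 - 4*z + 2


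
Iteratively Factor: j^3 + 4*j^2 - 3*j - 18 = (j - 2)*(j^2 + 6*j + 9) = (j - 2)*(j + 3)*(j + 3)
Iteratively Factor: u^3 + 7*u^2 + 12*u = (u)*(u^2 + 7*u + 12) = u*(u + 4)*(u + 3)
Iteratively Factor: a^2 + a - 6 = (a - 2)*(a + 3)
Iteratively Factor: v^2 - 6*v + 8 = (v - 2)*(v - 4)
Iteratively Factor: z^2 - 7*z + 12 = (z - 4)*(z - 3)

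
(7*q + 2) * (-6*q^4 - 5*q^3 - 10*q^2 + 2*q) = -42*q^5 - 47*q^4 - 80*q^3 - 6*q^2 + 4*q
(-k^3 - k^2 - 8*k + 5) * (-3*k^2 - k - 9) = 3*k^5 + 4*k^4 + 34*k^3 + 2*k^2 + 67*k - 45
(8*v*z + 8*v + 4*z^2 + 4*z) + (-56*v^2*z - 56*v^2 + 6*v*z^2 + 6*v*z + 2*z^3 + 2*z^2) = -56*v^2*z - 56*v^2 + 6*v*z^2 + 14*v*z + 8*v + 2*z^3 + 6*z^2 + 4*z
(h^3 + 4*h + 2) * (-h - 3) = -h^4 - 3*h^3 - 4*h^2 - 14*h - 6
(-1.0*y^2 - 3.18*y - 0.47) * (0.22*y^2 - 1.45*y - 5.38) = -0.22*y^4 + 0.7504*y^3 + 9.8876*y^2 + 17.7899*y + 2.5286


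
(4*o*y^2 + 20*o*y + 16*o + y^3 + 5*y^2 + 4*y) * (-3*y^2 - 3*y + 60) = -12*o*y^4 - 72*o*y^3 + 132*o*y^2 + 1152*o*y + 960*o - 3*y^5 - 18*y^4 + 33*y^3 + 288*y^2 + 240*y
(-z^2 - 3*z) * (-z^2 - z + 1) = z^4 + 4*z^3 + 2*z^2 - 3*z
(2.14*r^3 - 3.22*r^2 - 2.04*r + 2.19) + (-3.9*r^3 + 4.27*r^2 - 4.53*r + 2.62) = -1.76*r^3 + 1.05*r^2 - 6.57*r + 4.81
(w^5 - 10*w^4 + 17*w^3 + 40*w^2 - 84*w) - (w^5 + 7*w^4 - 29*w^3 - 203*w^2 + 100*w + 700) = -17*w^4 + 46*w^3 + 243*w^2 - 184*w - 700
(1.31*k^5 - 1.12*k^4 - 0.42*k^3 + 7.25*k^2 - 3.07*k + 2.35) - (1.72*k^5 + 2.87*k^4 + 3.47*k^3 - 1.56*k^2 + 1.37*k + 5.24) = -0.41*k^5 - 3.99*k^4 - 3.89*k^3 + 8.81*k^2 - 4.44*k - 2.89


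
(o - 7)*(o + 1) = o^2 - 6*o - 7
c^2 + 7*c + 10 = (c + 2)*(c + 5)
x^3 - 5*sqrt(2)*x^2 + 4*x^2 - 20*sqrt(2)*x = x*(x + 4)*(x - 5*sqrt(2))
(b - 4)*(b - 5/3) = b^2 - 17*b/3 + 20/3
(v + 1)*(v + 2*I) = v^2 + v + 2*I*v + 2*I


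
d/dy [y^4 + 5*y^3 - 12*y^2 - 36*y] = 4*y^3 + 15*y^2 - 24*y - 36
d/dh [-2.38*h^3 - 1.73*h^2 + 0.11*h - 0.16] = -7.14*h^2 - 3.46*h + 0.11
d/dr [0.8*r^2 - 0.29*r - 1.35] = 1.6*r - 0.29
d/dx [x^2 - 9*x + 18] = 2*x - 9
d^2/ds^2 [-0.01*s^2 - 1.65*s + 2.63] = -0.0200000000000000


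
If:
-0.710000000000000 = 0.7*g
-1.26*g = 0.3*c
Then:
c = 4.26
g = -1.01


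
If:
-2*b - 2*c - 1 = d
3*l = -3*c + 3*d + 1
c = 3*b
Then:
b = -l/11 - 2/33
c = -3*l/11 - 2/11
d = 8*l/11 - 17/33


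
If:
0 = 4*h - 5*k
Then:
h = 5*k/4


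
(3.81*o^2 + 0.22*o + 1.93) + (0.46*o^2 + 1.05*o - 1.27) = 4.27*o^2 + 1.27*o + 0.66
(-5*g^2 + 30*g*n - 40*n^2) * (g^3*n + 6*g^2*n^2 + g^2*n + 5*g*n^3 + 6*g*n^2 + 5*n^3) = -5*g^5*n - 5*g^4*n + 115*g^3*n^3 - 90*g^2*n^4 + 115*g^2*n^3 - 200*g*n^5 - 90*g*n^4 - 200*n^5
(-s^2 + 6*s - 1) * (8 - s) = s^3 - 14*s^2 + 49*s - 8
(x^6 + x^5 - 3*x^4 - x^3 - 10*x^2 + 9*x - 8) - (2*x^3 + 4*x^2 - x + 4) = x^6 + x^5 - 3*x^4 - 3*x^3 - 14*x^2 + 10*x - 12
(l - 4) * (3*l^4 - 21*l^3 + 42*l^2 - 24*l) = 3*l^5 - 33*l^4 + 126*l^3 - 192*l^2 + 96*l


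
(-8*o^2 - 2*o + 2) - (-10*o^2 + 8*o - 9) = 2*o^2 - 10*o + 11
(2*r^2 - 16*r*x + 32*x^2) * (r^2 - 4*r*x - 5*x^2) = 2*r^4 - 24*r^3*x + 86*r^2*x^2 - 48*r*x^3 - 160*x^4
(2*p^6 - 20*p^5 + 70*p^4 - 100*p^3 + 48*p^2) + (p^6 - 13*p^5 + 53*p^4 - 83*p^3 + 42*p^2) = 3*p^6 - 33*p^5 + 123*p^4 - 183*p^3 + 90*p^2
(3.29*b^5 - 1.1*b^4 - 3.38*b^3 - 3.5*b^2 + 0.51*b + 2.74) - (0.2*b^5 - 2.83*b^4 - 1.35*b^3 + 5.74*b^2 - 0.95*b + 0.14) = 3.09*b^5 + 1.73*b^4 - 2.03*b^3 - 9.24*b^2 + 1.46*b + 2.6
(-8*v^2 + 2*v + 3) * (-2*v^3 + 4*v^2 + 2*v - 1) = 16*v^5 - 36*v^4 - 14*v^3 + 24*v^2 + 4*v - 3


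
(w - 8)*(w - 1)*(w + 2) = w^3 - 7*w^2 - 10*w + 16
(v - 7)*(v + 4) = v^2 - 3*v - 28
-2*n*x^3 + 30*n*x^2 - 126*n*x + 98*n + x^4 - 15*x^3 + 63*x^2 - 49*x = (-2*n + x)*(x - 7)^2*(x - 1)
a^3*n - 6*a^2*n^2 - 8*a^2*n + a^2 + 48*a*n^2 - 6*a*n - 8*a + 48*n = (a - 8)*(a - 6*n)*(a*n + 1)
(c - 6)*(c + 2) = c^2 - 4*c - 12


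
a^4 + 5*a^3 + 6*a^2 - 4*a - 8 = (a - 1)*(a + 2)^3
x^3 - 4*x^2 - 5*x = x*(x - 5)*(x + 1)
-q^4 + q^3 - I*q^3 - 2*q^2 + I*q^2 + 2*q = q*(q + 2*I)*(I*q + 1)*(I*q - I)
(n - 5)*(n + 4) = n^2 - n - 20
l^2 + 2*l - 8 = (l - 2)*(l + 4)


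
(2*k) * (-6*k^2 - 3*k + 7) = -12*k^3 - 6*k^2 + 14*k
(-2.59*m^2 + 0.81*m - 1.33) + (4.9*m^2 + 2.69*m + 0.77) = 2.31*m^2 + 3.5*m - 0.56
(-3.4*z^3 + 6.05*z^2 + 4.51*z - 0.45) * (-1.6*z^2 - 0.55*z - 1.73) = 5.44*z^5 - 7.81*z^4 - 4.6615*z^3 - 12.227*z^2 - 7.5548*z + 0.7785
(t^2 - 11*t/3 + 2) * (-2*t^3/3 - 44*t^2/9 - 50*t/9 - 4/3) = -2*t^5/3 - 22*t^4/9 + 298*t^3/27 + 250*t^2/27 - 56*t/9 - 8/3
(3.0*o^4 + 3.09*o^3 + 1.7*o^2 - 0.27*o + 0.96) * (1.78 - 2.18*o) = -6.54*o^5 - 1.3962*o^4 + 1.7942*o^3 + 3.6146*o^2 - 2.5734*o + 1.7088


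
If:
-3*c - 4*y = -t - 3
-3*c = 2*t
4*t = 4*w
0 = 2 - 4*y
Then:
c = 2/9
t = -1/3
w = -1/3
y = 1/2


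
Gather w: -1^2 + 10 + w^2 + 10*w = w^2 + 10*w + 9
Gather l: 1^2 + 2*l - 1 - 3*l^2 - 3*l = -3*l^2 - l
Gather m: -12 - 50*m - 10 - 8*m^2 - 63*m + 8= -8*m^2 - 113*m - 14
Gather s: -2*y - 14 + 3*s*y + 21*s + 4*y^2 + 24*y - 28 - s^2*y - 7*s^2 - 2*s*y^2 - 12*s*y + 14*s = s^2*(-y - 7) + s*(-2*y^2 - 9*y + 35) + 4*y^2 + 22*y - 42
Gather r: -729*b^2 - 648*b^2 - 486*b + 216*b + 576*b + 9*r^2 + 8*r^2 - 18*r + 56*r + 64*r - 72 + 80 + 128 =-1377*b^2 + 306*b + 17*r^2 + 102*r + 136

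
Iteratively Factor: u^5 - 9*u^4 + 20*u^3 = (u - 5)*(u^4 - 4*u^3) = (u - 5)*(u - 4)*(u^3) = u*(u - 5)*(u - 4)*(u^2) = u^2*(u - 5)*(u - 4)*(u)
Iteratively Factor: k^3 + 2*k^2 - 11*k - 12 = (k + 1)*(k^2 + k - 12) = (k - 3)*(k + 1)*(k + 4)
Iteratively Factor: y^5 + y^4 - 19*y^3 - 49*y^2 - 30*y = (y + 1)*(y^4 - 19*y^2 - 30*y) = (y + 1)*(y + 3)*(y^3 - 3*y^2 - 10*y) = (y + 1)*(y + 2)*(y + 3)*(y^2 - 5*y) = y*(y + 1)*(y + 2)*(y + 3)*(y - 5)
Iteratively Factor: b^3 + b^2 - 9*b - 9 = (b - 3)*(b^2 + 4*b + 3) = (b - 3)*(b + 3)*(b + 1)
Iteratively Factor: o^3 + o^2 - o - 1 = (o + 1)*(o^2 - 1) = (o - 1)*(o + 1)*(o + 1)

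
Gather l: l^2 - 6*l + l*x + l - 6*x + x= l^2 + l*(x - 5) - 5*x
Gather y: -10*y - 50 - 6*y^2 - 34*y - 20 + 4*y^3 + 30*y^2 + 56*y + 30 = 4*y^3 + 24*y^2 + 12*y - 40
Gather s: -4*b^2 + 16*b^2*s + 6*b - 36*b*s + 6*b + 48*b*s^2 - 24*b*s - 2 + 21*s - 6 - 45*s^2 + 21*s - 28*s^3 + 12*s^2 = -4*b^2 + 12*b - 28*s^3 + s^2*(48*b - 33) + s*(16*b^2 - 60*b + 42) - 8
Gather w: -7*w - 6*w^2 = -6*w^2 - 7*w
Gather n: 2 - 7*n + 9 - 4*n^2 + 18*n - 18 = -4*n^2 + 11*n - 7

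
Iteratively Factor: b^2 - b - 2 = (b - 2)*(b + 1)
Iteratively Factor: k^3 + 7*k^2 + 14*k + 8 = (k + 2)*(k^2 + 5*k + 4) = (k + 1)*(k + 2)*(k + 4)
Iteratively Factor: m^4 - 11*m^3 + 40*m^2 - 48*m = (m - 4)*(m^3 - 7*m^2 + 12*m) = m*(m - 4)*(m^2 - 7*m + 12) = m*(m - 4)^2*(m - 3)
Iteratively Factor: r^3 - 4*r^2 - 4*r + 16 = (r + 2)*(r^2 - 6*r + 8) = (r - 2)*(r + 2)*(r - 4)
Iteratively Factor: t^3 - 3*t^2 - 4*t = (t)*(t^2 - 3*t - 4) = t*(t - 4)*(t + 1)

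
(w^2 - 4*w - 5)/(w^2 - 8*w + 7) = (w^2 - 4*w - 5)/(w^2 - 8*w + 7)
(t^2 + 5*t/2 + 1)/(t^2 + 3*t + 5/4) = 2*(t + 2)/(2*t + 5)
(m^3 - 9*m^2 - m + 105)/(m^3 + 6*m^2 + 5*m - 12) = (m^2 - 12*m + 35)/(m^2 + 3*m - 4)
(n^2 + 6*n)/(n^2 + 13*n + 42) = n/(n + 7)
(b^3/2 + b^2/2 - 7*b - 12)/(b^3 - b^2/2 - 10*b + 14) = (b^3 + b^2 - 14*b - 24)/(2*b^3 - b^2 - 20*b + 28)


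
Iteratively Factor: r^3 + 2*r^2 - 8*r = (r)*(r^2 + 2*r - 8) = r*(r - 2)*(r + 4)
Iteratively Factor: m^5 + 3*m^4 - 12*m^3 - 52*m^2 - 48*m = (m + 2)*(m^4 + m^3 - 14*m^2 - 24*m) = m*(m + 2)*(m^3 + m^2 - 14*m - 24) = m*(m + 2)*(m + 3)*(m^2 - 2*m - 8) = m*(m - 4)*(m + 2)*(m + 3)*(m + 2)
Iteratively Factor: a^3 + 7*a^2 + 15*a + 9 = (a + 3)*(a^2 + 4*a + 3) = (a + 3)^2*(a + 1)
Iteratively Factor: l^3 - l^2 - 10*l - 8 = (l + 1)*(l^2 - 2*l - 8) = (l + 1)*(l + 2)*(l - 4)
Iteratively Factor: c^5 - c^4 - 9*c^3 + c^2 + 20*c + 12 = (c - 2)*(c^4 + c^3 - 7*c^2 - 13*c - 6) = (c - 2)*(c + 1)*(c^3 - 7*c - 6) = (c - 2)*(c + 1)*(c + 2)*(c^2 - 2*c - 3) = (c - 3)*(c - 2)*(c + 1)*(c + 2)*(c + 1)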